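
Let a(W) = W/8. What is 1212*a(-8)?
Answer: -1212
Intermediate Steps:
a(W) = W/8 (a(W) = W*(1/8) = W/8)
1212*a(-8) = 1212*((1/8)*(-8)) = 1212*(-1) = -1212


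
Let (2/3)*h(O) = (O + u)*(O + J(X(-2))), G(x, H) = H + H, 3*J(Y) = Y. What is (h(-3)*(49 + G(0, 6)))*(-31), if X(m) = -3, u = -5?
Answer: -90768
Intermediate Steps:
J(Y) = Y/3
G(x, H) = 2*H
h(O) = 3*(-1 + O)*(-5 + O)/2 (h(O) = 3*((O - 5)*(O + (⅓)*(-3)))/2 = 3*((-5 + O)*(O - 1))/2 = 3*((-5 + O)*(-1 + O))/2 = 3*((-1 + O)*(-5 + O))/2 = 3*(-1 + O)*(-5 + O)/2)
(h(-3)*(49 + G(0, 6)))*(-31) = ((15/2 - 9*(-3) + (3/2)*(-3)²)*(49 + 2*6))*(-31) = ((15/2 + 27 + (3/2)*9)*(49 + 12))*(-31) = ((15/2 + 27 + 27/2)*61)*(-31) = (48*61)*(-31) = 2928*(-31) = -90768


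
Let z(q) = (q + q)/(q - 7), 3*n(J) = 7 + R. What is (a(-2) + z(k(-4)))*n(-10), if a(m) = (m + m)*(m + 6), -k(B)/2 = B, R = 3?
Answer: 0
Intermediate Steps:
k(B) = -2*B
n(J) = 10/3 (n(J) = (7 + 3)/3 = (1/3)*10 = 10/3)
a(m) = 2*m*(6 + m) (a(m) = (2*m)*(6 + m) = 2*m*(6 + m))
z(q) = 2*q/(-7 + q) (z(q) = (2*q)/(-7 + q) = 2*q/(-7 + q))
(a(-2) + z(k(-4)))*n(-10) = (2*(-2)*(6 - 2) + 2*(-2*(-4))/(-7 - 2*(-4)))*(10/3) = (2*(-2)*4 + 2*8/(-7 + 8))*(10/3) = (-16 + 2*8/1)*(10/3) = (-16 + 2*8*1)*(10/3) = (-16 + 16)*(10/3) = 0*(10/3) = 0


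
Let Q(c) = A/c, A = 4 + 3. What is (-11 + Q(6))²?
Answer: 3481/36 ≈ 96.694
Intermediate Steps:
A = 7
Q(c) = 7/c
(-11 + Q(6))² = (-11 + 7/6)² = (-59/6)² = 3481/36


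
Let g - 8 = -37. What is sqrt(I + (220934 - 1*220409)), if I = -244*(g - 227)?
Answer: sqrt(62989) ≈ 250.98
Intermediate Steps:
g = -29 (g = 8 - 37 = -29)
I = 62464 (I = -244*(-29 - 227) = -244*(-256) = 62464)
sqrt(I + (220934 - 1*220409)) = sqrt(62464 + (220934 - 1*220409)) = sqrt(62464 + (220934 - 220409)) = sqrt(62464 + 525) = sqrt(62989)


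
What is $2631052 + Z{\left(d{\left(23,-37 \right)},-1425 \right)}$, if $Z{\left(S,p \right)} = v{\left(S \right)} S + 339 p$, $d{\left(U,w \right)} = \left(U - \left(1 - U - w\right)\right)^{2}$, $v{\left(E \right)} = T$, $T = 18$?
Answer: $2149129$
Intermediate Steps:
$v{\left(E \right)} = 18$
$d{\left(U,w \right)} = \left(-1 + w + 2 U\right)^{2}$ ($d{\left(U,w \right)} = \left(U + \left(-1 + U + w\right)\right)^{2} = \left(-1 + w + 2 U\right)^{2}$)
$Z{\left(S,p \right)} = 18 S + 339 p$
$2631052 + Z{\left(d{\left(23,-37 \right)},-1425 \right)} = 2631052 + \left(18 \left(-1 - 37 + 2 \cdot 23\right)^{2} + 339 \left(-1425\right)\right) = 2631052 - \left(483075 - 18 \left(-1 - 37 + 46\right)^{2}\right) = 2631052 - \left(483075 - 18 \cdot 8^{2}\right) = 2631052 + \left(18 \cdot 64 - 483075\right) = 2631052 + \left(1152 - 483075\right) = 2631052 - 481923 = 2149129$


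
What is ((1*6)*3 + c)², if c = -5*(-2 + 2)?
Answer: 324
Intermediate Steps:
c = 0 (c = -5*0 = 0)
((1*6)*3 + c)² = ((1*6)*3 + 0)² = (6*3 + 0)² = (18 + 0)² = 18² = 324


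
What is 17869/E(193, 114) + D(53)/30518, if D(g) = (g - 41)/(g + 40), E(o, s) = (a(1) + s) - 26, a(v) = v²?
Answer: 8452555379/42099581 ≈ 200.78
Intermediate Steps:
E(o, s) = -25 + s (E(o, s) = (1² + s) - 26 = (1 + s) - 26 = -25 + s)
D(g) = (-41 + g)/(40 + g)
17869/E(193, 114) + D(53)/30518 = 17869/(-25 + 114) + ((-41 + 53)/(40 + 53))/30518 = 17869/89 + (12/93)*(1/30518) = 17869*(1/89) + ((1/93)*12)*(1/30518) = 17869/89 + (4/31)*(1/30518) = 17869/89 + 2/473029 = 8452555379/42099581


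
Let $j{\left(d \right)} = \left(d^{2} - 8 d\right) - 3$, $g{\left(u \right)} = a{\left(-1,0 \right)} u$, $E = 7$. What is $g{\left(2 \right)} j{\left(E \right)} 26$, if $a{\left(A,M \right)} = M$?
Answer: $0$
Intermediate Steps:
$g{\left(u \right)} = 0$ ($g{\left(u \right)} = 0 u = 0$)
$j{\left(d \right)} = -3 + d^{2} - 8 d$
$g{\left(2 \right)} j{\left(E \right)} 26 = 0 \left(-3 + 7^{2} - 56\right) 26 = 0 \left(-3 + 49 - 56\right) 26 = 0 \left(-10\right) 26 = 0 \cdot 26 = 0$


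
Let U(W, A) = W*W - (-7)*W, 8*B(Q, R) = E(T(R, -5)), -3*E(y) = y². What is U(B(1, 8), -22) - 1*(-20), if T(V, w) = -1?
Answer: 11353/576 ≈ 19.710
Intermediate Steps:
E(y) = -y²/3
B(Q, R) = -1/24 (B(Q, R) = (-⅓*(-1)²)/8 = (-⅓*1)/8 = (⅛)*(-⅓) = -1/24)
U(W, A) = W² + 7*W
U(B(1, 8), -22) - 1*(-20) = -(7 - 1/24)/24 - 1*(-20) = -1/24*167/24 + 20 = -167/576 + 20 = 11353/576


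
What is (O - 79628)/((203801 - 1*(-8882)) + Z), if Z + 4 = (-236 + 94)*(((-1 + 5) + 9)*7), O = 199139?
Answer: 119511/199757 ≈ 0.59828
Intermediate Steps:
Z = -12926 (Z = -4 + (-236 + 94)*(((-1 + 5) + 9)*7) = -4 - 142*(4 + 9)*7 = -4 - 1846*7 = -4 - 142*91 = -4 - 12922 = -12926)
(O - 79628)/((203801 - 1*(-8882)) + Z) = (199139 - 79628)/((203801 - 1*(-8882)) - 12926) = 119511/((203801 + 8882) - 12926) = 119511/(212683 - 12926) = 119511/199757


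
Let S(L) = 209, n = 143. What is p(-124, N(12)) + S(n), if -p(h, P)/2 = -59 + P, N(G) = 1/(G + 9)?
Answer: 6865/21 ≈ 326.90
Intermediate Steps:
N(G) = 1/(9 + G)
p(h, P) = 118 - 2*P (p(h, P) = -2*(-59 + P) = 118 - 2*P)
p(-124, N(12)) + S(n) = (118 - 2/(9 + 12)) + 209 = (118 - 2/21) + 209 = 2476/21 + 209 = 6865/21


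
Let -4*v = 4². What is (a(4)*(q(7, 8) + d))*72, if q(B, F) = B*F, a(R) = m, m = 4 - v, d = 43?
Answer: 57024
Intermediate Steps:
v = -4 (v = -¼*4² = -¼*16 = -4)
m = 8 (m = 4 - 1*(-4) = 4 + 4 = 8)
a(R) = 8
(a(4)*(q(7, 8) + d))*72 = (8*(7*8 + 43))*72 = (8*(56 + 43))*72 = (8*99)*72 = 792*72 = 57024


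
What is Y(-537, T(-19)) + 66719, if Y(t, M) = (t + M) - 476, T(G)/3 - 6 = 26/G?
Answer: 1248678/19 ≈ 65720.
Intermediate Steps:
T(G) = 18 + 78/G (T(G) = 18 + 3*(26/G) = 18 + 78/G)
Y(t, M) = -476 + M + t (Y(t, M) = (M + t) - 476 = -476 + M + t)
Y(-537, T(-19)) + 66719 = (-476 + (18 + 78/(-19)) - 537) + 66719 = (-476 + (18 + 78*(-1/19)) - 537) + 66719 = (-476 + (18 - 78/19) - 537) + 66719 = (-476 + 264/19 - 537) + 66719 = -18983/19 + 66719 = 1248678/19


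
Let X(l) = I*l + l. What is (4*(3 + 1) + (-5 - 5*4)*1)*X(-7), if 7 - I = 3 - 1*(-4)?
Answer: 63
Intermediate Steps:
I = 0 (I = 7 - (3 - 1*(-4)) = 7 - (3 + 4) = 7 - 1*7 = 7 - 7 = 0)
X(l) = l (X(l) = 0*l + l = 0 + l = l)
(4*(3 + 1) + (-5 - 5*4)*1)*X(-7) = (4*(3 + 1) + (-5 - 5*4)*1)*(-7) = (4*4 + (-5 - 20)*1)*(-7) = (16 - 25*1)*(-7) = (16 - 25)*(-7) = -9*(-7) = 63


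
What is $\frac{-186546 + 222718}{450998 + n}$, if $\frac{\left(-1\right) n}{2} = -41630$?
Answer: $\frac{18086}{267129} \approx 0.067705$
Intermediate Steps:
$n = 83260$ ($n = \left(-2\right) \left(-41630\right) = 83260$)
$\frac{-186546 + 222718}{450998 + n} = \frac{-186546 + 222718}{450998 + 83260} = \frac{36172}{534258} = 36172 \cdot \frac{1}{534258} = \frac{18086}{267129}$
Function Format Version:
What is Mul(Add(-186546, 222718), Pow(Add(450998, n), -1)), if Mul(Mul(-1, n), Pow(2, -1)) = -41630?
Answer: Rational(18086, 267129) ≈ 0.067705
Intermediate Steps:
n = 83260 (n = Mul(-2, -41630) = 83260)
Mul(Add(-186546, 222718), Pow(Add(450998, n), -1)) = Mul(Add(-186546, 222718), Pow(Add(450998, 83260), -1)) = Mul(36172, Pow(534258, -1)) = Mul(36172, Rational(1, 534258)) = Rational(18086, 267129)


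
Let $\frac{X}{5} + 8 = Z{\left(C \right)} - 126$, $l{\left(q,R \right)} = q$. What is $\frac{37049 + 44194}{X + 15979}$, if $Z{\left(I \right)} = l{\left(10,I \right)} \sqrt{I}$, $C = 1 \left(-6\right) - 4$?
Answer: $\frac{1243749087}{234390481} - \frac{4062150 i \sqrt{10}}{234390481} \approx 5.3063 - 0.054804 i$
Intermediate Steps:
$C = -10$ ($C = -6 - 4 = -10$)
$Z{\left(I \right)} = 10 \sqrt{I}$
$X = -670 + 50 i \sqrt{10}$ ($X = -40 + 5 \left(10 \sqrt{-10} - 126\right) = -40 + 5 \left(10 i \sqrt{10} - 126\right) = -40 + 5 \left(-126 + 10 i \sqrt{10}\right) = -40 - \left(630 - 50 i \sqrt{10}\right) = -670 + 50 i \sqrt{10} \approx -670.0 + 158.11 i$)
$\frac{37049 + 44194}{X + 15979} = \frac{37049 + 44194}{\left(-670 + 50 i \sqrt{10}\right) + 15979} = \frac{81243}{15309 + 50 i \sqrt{10}}$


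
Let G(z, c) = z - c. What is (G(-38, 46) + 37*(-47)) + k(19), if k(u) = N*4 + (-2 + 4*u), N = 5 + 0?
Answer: -1729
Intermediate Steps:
N = 5
k(u) = 18 + 4*u (k(u) = 5*4 + (-2 + 4*u) = 20 + (-2 + 4*u) = 18 + 4*u)
(G(-38, 46) + 37*(-47)) + k(19) = ((-38 - 1*46) + 37*(-47)) + (18 + 4*19) = ((-38 - 46) - 1739) + (18 + 76) = (-84 - 1739) + 94 = -1823 + 94 = -1729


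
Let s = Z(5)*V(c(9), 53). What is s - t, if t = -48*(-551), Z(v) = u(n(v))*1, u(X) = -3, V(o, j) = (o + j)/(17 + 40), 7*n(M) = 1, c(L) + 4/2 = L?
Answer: -502572/19 ≈ -26451.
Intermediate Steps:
c(L) = -2 + L
n(M) = 1/7 (n(M) = (1/7)*1 = 1/7)
V(o, j) = j/57 + o/57 (V(o, j) = (j + o)/57 = (j + o)*(1/57) = j/57 + o/57)
Z(v) = -3 (Z(v) = -3*1 = -3)
s = -60/19 (s = -3*((1/57)*53 + (-2 + 9)/57) = -3*(53/57 + (1/57)*7) = -3*(53/57 + 7/57) = -3*20/19 = -60/19 ≈ -3.1579)
t = 26448
s - t = -60/19 - 1*26448 = -60/19 - 26448 = -502572/19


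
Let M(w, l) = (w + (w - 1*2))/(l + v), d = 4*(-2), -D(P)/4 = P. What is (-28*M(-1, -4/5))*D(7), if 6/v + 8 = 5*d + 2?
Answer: 360640/107 ≈ 3370.5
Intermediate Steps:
D(P) = -4*P
d = -8
v = -3/23 (v = 6/(-8 + (5*(-8) + 2)) = 6/(-8 + (-40 + 2)) = 6/(-8 - 38) = 6/(-46) = 6*(-1/46) = -3/23 ≈ -0.13043)
M(w, l) = (-2 + 2*w)/(-3/23 + l) (M(w, l) = (w + (w - 1*2))/(l - 3/23) = (w + (w - 2))/(-3/23 + l) = (w + (-2 + w))/(-3/23 + l) = (-2 + 2*w)/(-3/23 + l))
(-28*M(-1, -4/5))*D(7) = (-1288*(-1 - 1)/(-3 + 23*(-4/5)))*(-4*7) = -1288*(-2)/(-3 + 23*(-4*1/5))*(-28) = -1288*(-2)/(-3 + 23*(-4/5))*(-28) = -1288*(-2)/(-3 - 92/5)*(-28) = -1288*(-2)/(-107/5)*(-28) = -1288*(-5)*(-2)/107*(-28) = -28*460/107*(-28) = -12880/107*(-28) = 360640/107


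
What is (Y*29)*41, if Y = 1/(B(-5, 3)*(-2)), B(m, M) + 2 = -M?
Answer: 1189/10 ≈ 118.90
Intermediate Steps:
B(m, M) = -2 - M
Y = ⅒ (Y = 1/((-2 - 1*3)*(-2)) = 1/((-2 - 3)*(-2)) = 1/(-5*(-2)) = 1/10 = ⅒ ≈ 0.10000)
(Y*29)*41 = ((⅒)*29)*41 = (29/10)*41 = 1189/10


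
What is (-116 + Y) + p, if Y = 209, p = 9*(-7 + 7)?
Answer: 93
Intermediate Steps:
p = 0 (p = 9*0 = 0)
(-116 + Y) + p = (-116 + 209) + 0 = 93 + 0 = 93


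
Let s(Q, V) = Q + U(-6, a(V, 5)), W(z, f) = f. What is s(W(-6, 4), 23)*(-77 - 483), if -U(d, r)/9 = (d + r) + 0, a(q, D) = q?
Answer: 83440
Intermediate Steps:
U(d, r) = -9*d - 9*r (U(d, r) = -9*((d + r) + 0) = -9*(d + r) = -9*d - 9*r)
s(Q, V) = 54 + Q - 9*V (s(Q, V) = Q + (-9*(-6) - 9*V) = Q + (54 - 9*V) = 54 + Q - 9*V)
s(W(-6, 4), 23)*(-77 - 483) = (54 + 4 - 9*23)*(-77 - 483) = (54 + 4 - 207)*(-560) = -149*(-560) = 83440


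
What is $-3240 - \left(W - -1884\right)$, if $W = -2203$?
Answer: $-2921$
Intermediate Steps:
$-3240 - \left(W - -1884\right) = -3240 - \left(-2203 - -1884\right) = -3240 - \left(-2203 + 1884\right) = -3240 - -319 = -3240 + 319 = -2921$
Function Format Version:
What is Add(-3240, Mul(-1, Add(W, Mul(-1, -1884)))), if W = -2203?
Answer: -2921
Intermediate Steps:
Add(-3240, Mul(-1, Add(W, Mul(-1, -1884)))) = Add(-3240, Mul(-1, Add(-2203, Mul(-1, -1884)))) = Add(-3240, Mul(-1, Add(-2203, 1884))) = Add(-3240, Mul(-1, -319)) = Add(-3240, 319) = -2921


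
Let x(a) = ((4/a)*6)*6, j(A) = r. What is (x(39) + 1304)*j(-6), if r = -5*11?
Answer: -935000/13 ≈ -71923.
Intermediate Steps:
r = -55
j(A) = -55
x(a) = 144/a (x(a) = (24/a)*6 = 144/a)
(x(39) + 1304)*j(-6) = (144/39 + 1304)*(-55) = (144*(1/39) + 1304)*(-55) = (48/13 + 1304)*(-55) = (17000/13)*(-55) = -935000/13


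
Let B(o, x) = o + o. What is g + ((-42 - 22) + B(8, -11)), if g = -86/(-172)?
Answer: -95/2 ≈ -47.500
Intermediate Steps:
B(o, x) = 2*o
g = 1/2 (g = -86*(-1/172) = 1/2 ≈ 0.50000)
g + ((-42 - 22) + B(8, -11)) = 1/2 + ((-42 - 22) + 2*8) = 1/2 + (-64 + 16) = 1/2 - 48 = -95/2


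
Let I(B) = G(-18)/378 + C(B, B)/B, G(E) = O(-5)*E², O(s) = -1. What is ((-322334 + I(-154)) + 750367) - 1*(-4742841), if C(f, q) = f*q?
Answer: 36195034/7 ≈ 5.1707e+6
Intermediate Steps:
G(E) = -E²
I(B) = -6/7 + B (I(B) = -1*(-18)²/378 + (B*B)/B = -1*324*(1/378) + B²/B = -324*1/378 + B = -6/7 + B)
((-322334 + I(-154)) + 750367) - 1*(-4742841) = ((-322334 + (-6/7 - 154)) + 750367) - 1*(-4742841) = ((-322334 - 1084/7) + 750367) + 4742841 = (-2257422/7 + 750367) + 4742841 = 2995147/7 + 4742841 = 36195034/7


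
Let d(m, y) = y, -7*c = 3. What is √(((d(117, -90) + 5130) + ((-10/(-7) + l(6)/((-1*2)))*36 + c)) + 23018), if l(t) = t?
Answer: √28001 ≈ 167.33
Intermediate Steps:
c = -3/7 (c = -⅐*3 = -3/7 ≈ -0.42857)
√(((d(117, -90) + 5130) + ((-10/(-7) + l(6)/((-1*2)))*36 + c)) + 23018) = √(((-90 + 5130) + ((-10/(-7) + 6/((-1*2)))*36 - 3/7)) + 23018) = √((5040 + ((-10*(-⅐) + 6/(-2))*36 - 3/7)) + 23018) = √((5040 + ((10/7 + 6*(-½))*36 - 3/7)) + 23018) = √((5040 + ((10/7 - 3)*36 - 3/7)) + 23018) = √((5040 + (-11/7*36 - 3/7)) + 23018) = √((5040 + (-396/7 - 3/7)) + 23018) = √((5040 - 57) + 23018) = √(4983 + 23018) = √28001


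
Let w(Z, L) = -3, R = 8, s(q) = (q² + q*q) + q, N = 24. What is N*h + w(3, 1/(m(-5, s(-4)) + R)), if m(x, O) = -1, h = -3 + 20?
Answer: 405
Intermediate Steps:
h = 17
s(q) = q + 2*q² (s(q) = (q² + q²) + q = 2*q² + q = q + 2*q²)
N*h + w(3, 1/(m(-5, s(-4)) + R)) = 24*17 - 3 = 408 - 3 = 405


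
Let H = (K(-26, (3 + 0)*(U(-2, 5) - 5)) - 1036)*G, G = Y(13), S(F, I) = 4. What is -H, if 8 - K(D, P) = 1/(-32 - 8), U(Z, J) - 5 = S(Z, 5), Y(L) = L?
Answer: 534547/40 ≈ 13364.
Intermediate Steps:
U(Z, J) = 9 (U(Z, J) = 5 + 4 = 9)
G = 13
K(D, P) = 321/40 (K(D, P) = 8 - 1/(-32 - 8) = 8 - 1/(-40) = 8 - 1*(-1/40) = 8 + 1/40 = 321/40)
H = -534547/40 (H = (321/40 - 1036)*13 = -41119/40*13 = -534547/40 ≈ -13364.)
-H = -1*(-534547/40) = 534547/40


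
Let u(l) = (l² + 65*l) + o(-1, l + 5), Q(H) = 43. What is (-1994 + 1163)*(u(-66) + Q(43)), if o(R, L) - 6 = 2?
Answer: -97227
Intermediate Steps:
o(R, L) = 8 (o(R, L) = 6 + 2 = 8)
u(l) = 8 + l² + 65*l (u(l) = (l² + 65*l) + 8 = 8 + l² + 65*l)
(-1994 + 1163)*(u(-66) + Q(43)) = (-1994 + 1163)*((8 + (-66)² + 65*(-66)) + 43) = -831*((8 + 4356 - 4290) + 43) = -831*(74 + 43) = -831*117 = -97227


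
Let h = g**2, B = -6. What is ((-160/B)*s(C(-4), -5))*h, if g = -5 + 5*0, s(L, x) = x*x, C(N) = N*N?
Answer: 50000/3 ≈ 16667.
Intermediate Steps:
C(N) = N**2
s(L, x) = x**2
g = -5 (g = -5 + 0 = -5)
h = 25 (h = (-5)**2 = 25)
((-160/B)*s(C(-4), -5))*h = (-160/(-6)*(-5)**2)*25 = (-160*(-1/6)*25)*25 = ((80/3)*25)*25 = (2000/3)*25 = 50000/3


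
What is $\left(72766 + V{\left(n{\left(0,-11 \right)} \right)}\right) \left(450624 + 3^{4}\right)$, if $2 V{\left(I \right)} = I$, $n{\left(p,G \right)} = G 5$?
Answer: $\frac{65567211285}{2} \approx 3.2784 \cdot 10^{10}$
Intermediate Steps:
$n{\left(p,G \right)} = 5 G$
$V{\left(I \right)} = \frac{I}{2}$
$\left(72766 + V{\left(n{\left(0,-11 \right)} \right)}\right) \left(450624 + 3^{4}\right) = \left(72766 + \frac{5 \left(-11\right)}{2}\right) \left(450624 + 3^{4}\right) = \left(72766 + \frac{1}{2} \left(-55\right)\right) \left(450624 + 81\right) = \left(72766 - \frac{55}{2}\right) 450705 = \frac{145477}{2} \cdot 450705 = \frac{65567211285}{2}$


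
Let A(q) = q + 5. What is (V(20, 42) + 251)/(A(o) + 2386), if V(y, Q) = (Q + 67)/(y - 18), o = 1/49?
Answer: 29939/234320 ≈ 0.12777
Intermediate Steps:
o = 1/49 ≈ 0.020408
V(y, Q) = (67 + Q)/(-18 + y)
A(q) = 5 + q
(V(20, 42) + 251)/(A(o) + 2386) = ((67 + 42)/(-18 + 20) + 251)/((5 + 1/49) + 2386) = (109/2 + 251)/(246/49 + 2386) = ((½)*109 + 251)/(117160/49) = (109/2 + 251)*(49/117160) = (611/2)*(49/117160) = 29939/234320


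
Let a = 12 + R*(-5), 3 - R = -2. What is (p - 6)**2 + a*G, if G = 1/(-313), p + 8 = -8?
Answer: 151505/313 ≈ 484.04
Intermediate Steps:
R = 5 (R = 3 - 1*(-2) = 3 + 2 = 5)
p = -16 (p = -8 - 8 = -16)
a = -13 (a = 12 + 5*(-5) = 12 - 25 = -13)
G = -1/313 ≈ -0.0031949
(p - 6)**2 + a*G = (-16 - 6)**2 - 13*(-1/313) = (-22)**2 + 13/313 = 484 + 13/313 = 151505/313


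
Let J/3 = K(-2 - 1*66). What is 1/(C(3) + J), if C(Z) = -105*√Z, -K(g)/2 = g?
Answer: 136/44463 + 35*√3/44463 ≈ 0.0044221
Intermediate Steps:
K(g) = -2*g
J = 408 (J = 3*(-2*(-2 - 1*66)) = 3*(-2*(-2 - 66)) = 3*(-2*(-68)) = 3*136 = 408)
1/(C(3) + J) = 1/(-105*√3 + 408) = 1/(408 - 105*√3)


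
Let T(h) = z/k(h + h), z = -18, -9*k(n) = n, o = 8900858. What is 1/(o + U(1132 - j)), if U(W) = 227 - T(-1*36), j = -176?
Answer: 4/35604349 ≈ 1.1235e-7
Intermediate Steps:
k(n) = -n/9
T(h) = 81/h (T(h) = -18*(-9/(h + h)) = -18*(-9/(2*h)) = -(-81)/h = 81/h)
U(W) = 917/4 (U(W) = 227 - 81/((-1*36)) = 227 - 81/(-36) = 227 - 81*(-1)/36 = 227 - 1*(-9/4) = 227 + 9/4 = 917/4)
1/(o + U(1132 - j)) = 1/(8900858 + 917/4) = 1/(35604349/4) = 4/35604349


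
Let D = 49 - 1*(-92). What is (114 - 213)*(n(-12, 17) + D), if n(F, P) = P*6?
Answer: -24057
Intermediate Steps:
n(F, P) = 6*P
D = 141 (D = 49 + 92 = 141)
(114 - 213)*(n(-12, 17) + D) = (114 - 213)*(6*17 + 141) = -99*(102 + 141) = -99*243 = -24057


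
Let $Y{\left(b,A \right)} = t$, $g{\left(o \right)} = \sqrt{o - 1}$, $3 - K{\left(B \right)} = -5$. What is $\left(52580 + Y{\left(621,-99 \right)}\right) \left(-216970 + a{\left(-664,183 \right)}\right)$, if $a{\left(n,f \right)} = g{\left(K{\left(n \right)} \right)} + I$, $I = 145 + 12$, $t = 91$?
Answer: $-11419757523 + 52671 \sqrt{7} \approx -1.142 \cdot 10^{10}$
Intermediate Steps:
$K{\left(B \right)} = 8$ ($K{\left(B \right)} = 3 - -5 = 3 + 5 = 8$)
$g{\left(o \right)} = \sqrt{-1 + o}$
$Y{\left(b,A \right)} = 91$
$I = 157$
$a{\left(n,f \right)} = 157 + \sqrt{7}$ ($a{\left(n,f \right)} = \sqrt{-1 + 8} + 157 = \sqrt{7} + 157 = 157 + \sqrt{7}$)
$\left(52580 + Y{\left(621,-99 \right)}\right) \left(-216970 + a{\left(-664,183 \right)}\right) = \left(52580 + 91\right) \left(-216970 + \left(157 + \sqrt{7}\right)\right) = 52671 \left(-216813 + \sqrt{7}\right) = -11419757523 + 52671 \sqrt{7}$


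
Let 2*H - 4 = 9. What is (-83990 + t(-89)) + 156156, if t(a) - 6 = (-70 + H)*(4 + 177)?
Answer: 121357/2 ≈ 60679.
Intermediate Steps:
H = 13/2 (H = 2 + (1/2)*9 = 2 + 9/2 = 13/2 ≈ 6.5000)
t(a) = -22975/2 (t(a) = 6 + (-70 + 13/2)*(4 + 177) = 6 - 127/2*181 = 6 - 22987/2 = -22975/2)
(-83990 + t(-89)) + 156156 = (-83990 - 22975/2) + 156156 = -190955/2 + 156156 = 121357/2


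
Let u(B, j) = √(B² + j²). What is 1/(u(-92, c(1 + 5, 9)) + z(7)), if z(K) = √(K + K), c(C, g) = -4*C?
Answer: 1/(√14 + 4*√565) ≈ 0.010119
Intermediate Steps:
z(K) = √2*√K (z(K) = √(2*K) = √2*√K)
1/(u(-92, c(1 + 5, 9)) + z(7)) = 1/(√((-92)² + (-4*(1 + 5))²) + √2*√7) = 1/(√(8464 + (-4*6)²) + √14) = 1/(√(8464 + (-24)²) + √14) = 1/(√(8464 + 576) + √14) = 1/(√9040 + √14) = 1/(4*√565 + √14) = 1/(√14 + 4*√565)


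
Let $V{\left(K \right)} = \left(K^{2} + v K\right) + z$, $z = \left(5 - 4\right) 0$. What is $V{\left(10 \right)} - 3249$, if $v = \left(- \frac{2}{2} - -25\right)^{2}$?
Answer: $2611$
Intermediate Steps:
$v = 576$ ($v = \left(\left(-2\right) \frac{1}{2} + 25\right)^{2} = \left(-1 + 25\right)^{2} = 24^{2} = 576$)
$z = 0$ ($z = 1 \cdot 0 = 0$)
$V{\left(K \right)} = K^{2} + 576 K$ ($V{\left(K \right)} = \left(K^{2} + 576 K\right) + 0 = K^{2} + 576 K$)
$V{\left(10 \right)} - 3249 = 10 \left(576 + 10\right) - 3249 = 10 \cdot 586 - 3249 = 5860 - 3249 = 2611$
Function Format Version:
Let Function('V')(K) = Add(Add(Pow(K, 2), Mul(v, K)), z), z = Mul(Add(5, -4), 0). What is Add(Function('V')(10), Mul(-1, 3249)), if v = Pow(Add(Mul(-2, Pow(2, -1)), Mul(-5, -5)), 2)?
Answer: 2611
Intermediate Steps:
v = 576 (v = Pow(Add(Mul(-2, Rational(1, 2)), 25), 2) = Pow(Add(-1, 25), 2) = Pow(24, 2) = 576)
z = 0 (z = Mul(1, 0) = 0)
Function('V')(K) = Add(Pow(K, 2), Mul(576, K)) (Function('V')(K) = Add(Add(Pow(K, 2), Mul(576, K)), 0) = Add(Pow(K, 2), Mul(576, K)))
Add(Function('V')(10), Mul(-1, 3249)) = Add(Mul(10, Add(576, 10)), Mul(-1, 3249)) = Add(Mul(10, 586), -3249) = Add(5860, -3249) = 2611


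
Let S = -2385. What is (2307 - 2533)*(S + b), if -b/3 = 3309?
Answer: 2782512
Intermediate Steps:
b = -9927 (b = -3*3309 = -9927)
(2307 - 2533)*(S + b) = (2307 - 2533)*(-2385 - 9927) = -226*(-12312) = 2782512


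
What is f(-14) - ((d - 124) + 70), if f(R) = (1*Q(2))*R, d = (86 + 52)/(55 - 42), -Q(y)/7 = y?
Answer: 3112/13 ≈ 239.38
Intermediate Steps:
Q(y) = -7*y
d = 138/13 ≈ 10.615
f(R) = -14*R (f(R) = (1*(-7*2))*R = (1*(-14))*R = -14*R)
f(-14) - ((d - 124) + 70) = -14*(-14) - ((138/13 - 124) + 70) = 196 - (-1474/13 + 70) = 196 - 1*(-564/13) = 196 + 564/13 = 3112/13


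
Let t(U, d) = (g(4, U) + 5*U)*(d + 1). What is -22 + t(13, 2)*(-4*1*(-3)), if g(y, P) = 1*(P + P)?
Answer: 3254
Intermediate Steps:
g(y, P) = 2*P (g(y, P) = 1*(2*P) = 2*P)
t(U, d) = 7*U*(1 + d) (t(U, d) = (2*U + 5*U)*(d + 1) = (7*U)*(1 + d) = 7*U*(1 + d))
-22 + t(13, 2)*(-4*1*(-3)) = -22 + (7*13*(1 + 2))*(-4*1*(-3)) = -22 + (7*13*3)*(-4*(-3)) = -22 + 273*12 = -22 + 3276 = 3254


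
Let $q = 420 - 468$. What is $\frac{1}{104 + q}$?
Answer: $\frac{1}{56} \approx 0.017857$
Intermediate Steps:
$q = -48$
$\frac{1}{104 + q} = \frac{1}{104 - 48} = \frac{1}{56}$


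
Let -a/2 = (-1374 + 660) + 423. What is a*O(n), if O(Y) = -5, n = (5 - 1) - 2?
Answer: -2910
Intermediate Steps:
n = 2 (n = 4 - 2 = 2)
a = 582 (a = -2*((-1374 + 660) + 423) = -2*(-714 + 423) = -2*(-291) = 582)
a*O(n) = 582*(-5) = -2910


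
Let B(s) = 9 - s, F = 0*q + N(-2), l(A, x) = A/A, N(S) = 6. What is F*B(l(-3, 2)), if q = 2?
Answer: 48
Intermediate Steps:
l(A, x) = 1
F = 6 (F = 0*2 + 6 = 0 + 6 = 6)
F*B(l(-3, 2)) = 6*(9 - 1*1) = 6*(9 - 1) = 6*8 = 48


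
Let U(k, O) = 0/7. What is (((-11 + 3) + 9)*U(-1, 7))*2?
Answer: 0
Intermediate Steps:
U(k, O) = 0 (U(k, O) = 0*(1/7) = 0)
(((-11 + 3) + 9)*U(-1, 7))*2 = (((-11 + 3) + 9)*0)*2 = ((-8 + 9)*0)*2 = (1*0)*2 = 0*2 = 0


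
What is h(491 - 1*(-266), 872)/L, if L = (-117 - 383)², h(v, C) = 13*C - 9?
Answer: 11327/250000 ≈ 0.045308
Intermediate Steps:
h(v, C) = -9 + 13*C
L = 250000 (L = (-500)² = 250000)
h(491 - 1*(-266), 872)/L = (-9 + 13*872)/250000 = (-9 + 11336)*(1/250000) = 11327*(1/250000) = 11327/250000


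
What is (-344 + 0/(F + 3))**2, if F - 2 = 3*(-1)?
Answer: 118336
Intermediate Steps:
F = -1 (F = 2 + 3*(-1) = 2 - 3 = -1)
(-344 + 0/(F + 3))**2 = (-344 + 0/(-1 + 3))**2 = (-344 + 0/2)**2 = (-344 + (1/2)*0)**2 = (-344 + 0)**2 = (-344)**2 = 118336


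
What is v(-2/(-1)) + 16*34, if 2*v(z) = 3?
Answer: 1091/2 ≈ 545.50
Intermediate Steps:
v(z) = 3/2 (v(z) = (1/2)*3 = 3/2)
v(-2/(-1)) + 16*34 = 3/2 + 16*34 = 3/2 + 544 = 1091/2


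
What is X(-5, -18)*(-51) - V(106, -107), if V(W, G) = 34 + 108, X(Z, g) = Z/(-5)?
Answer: -193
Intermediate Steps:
X(Z, g) = -Z/5 (X(Z, g) = Z*(-⅕) = -Z/5)
V(W, G) = 142
X(-5, -18)*(-51) - V(106, -107) = -⅕*(-5)*(-51) - 1*142 = 1*(-51) - 142 = -51 - 142 = -193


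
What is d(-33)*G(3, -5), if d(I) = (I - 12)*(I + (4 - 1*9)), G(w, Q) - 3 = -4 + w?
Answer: 3420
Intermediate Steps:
G(w, Q) = -1 + w (G(w, Q) = 3 + (-4 + w) = -1 + w)
d(I) = (-12 + I)*(-5 + I) (d(I) = (-12 + I)*(I + (4 - 9)) = (-12 + I)*(I - 5) = (-12 + I)*(-5 + I))
d(-33)*G(3, -5) = (60 + (-33)² - 17*(-33))*(-1 + 3) = (60 + 1089 + 561)*2 = 1710*2 = 3420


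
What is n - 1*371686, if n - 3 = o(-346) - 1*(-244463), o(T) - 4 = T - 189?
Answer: -127751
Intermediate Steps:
o(T) = -185 + T (o(T) = 4 + (T - 189) = 4 + (-189 + T) = -185 + T)
n = 243935 (n = 3 + ((-185 - 346) - 1*(-244463)) = 3 + (-531 + 244463) = 3 + 243932 = 243935)
n - 1*371686 = 243935 - 1*371686 = 243935 - 371686 = -127751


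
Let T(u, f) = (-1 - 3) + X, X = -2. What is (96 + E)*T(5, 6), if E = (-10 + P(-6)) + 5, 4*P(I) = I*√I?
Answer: -546 + 9*I*√6 ≈ -546.0 + 22.045*I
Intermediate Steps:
P(I) = I^(3/2)/4 (P(I) = (I*√I)/4 = I^(3/2)/4)
T(u, f) = -6 (T(u, f) = (-1 - 3) - 2 = -4 - 2 = -6)
E = -5 - 3*I*√6/2 (E = (-10 + (-6)^(3/2)/4) + 5 = (-10 + (-6*I*√6)/4) + 5 = (-10 - 3*I*√6/2) + 5 = -5 - 3*I*√6/2 ≈ -5.0 - 3.6742*I)
(96 + E)*T(5, 6) = (96 + (-5 - 3*I*√6/2))*(-6) = (91 - 3*I*√6/2)*(-6) = -546 + 9*I*√6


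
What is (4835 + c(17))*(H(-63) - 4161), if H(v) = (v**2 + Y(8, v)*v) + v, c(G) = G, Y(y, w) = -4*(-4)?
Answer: -6128076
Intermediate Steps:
Y(y, w) = 16
H(v) = v**2 + 17*v (H(v) = (v**2 + 16*v) + v = v**2 + 17*v)
(4835 + c(17))*(H(-63) - 4161) = (4835 + 17)*(-63*(17 - 63) - 4161) = 4852*(-63*(-46) - 4161) = 4852*(2898 - 4161) = 4852*(-1263) = -6128076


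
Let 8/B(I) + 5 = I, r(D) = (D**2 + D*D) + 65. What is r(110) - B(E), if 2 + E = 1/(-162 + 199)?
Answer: 3130333/129 ≈ 24266.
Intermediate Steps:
E = -73/37 (E = -2 + 1/(-162 + 199) = -2 + 1/37 = -73/37 ≈ -1.9730)
r(D) = 65 + 2*D**2 (r(D) = (D**2 + D**2) + 65 = 2*D**2 + 65 = 65 + 2*D**2)
B(I) = 8/(-5 + I)
r(110) - B(E) = (65 + 2*110**2) - 8/(-5 - 73/37) = (65 + 2*12100) - 8/(-258/37) = (65 + 24200) - 8*(-37)/258 = 24265 - 1*(-148/129) = 24265 + 148/129 = 3130333/129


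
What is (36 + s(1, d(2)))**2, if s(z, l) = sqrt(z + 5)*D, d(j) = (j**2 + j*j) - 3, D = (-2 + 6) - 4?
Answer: 1296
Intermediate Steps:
D = 0 (D = 4 - 4 = 0)
d(j) = -3 + 2*j**2 (d(j) = (j**2 + j**2) - 3 = 2*j**2 - 3 = -3 + 2*j**2)
s(z, l) = 0 (s(z, l) = sqrt(z + 5)*0 = sqrt(5 + z)*0 = 0)
(36 + s(1, d(2)))**2 = (36 + 0)**2 = 36**2 = 1296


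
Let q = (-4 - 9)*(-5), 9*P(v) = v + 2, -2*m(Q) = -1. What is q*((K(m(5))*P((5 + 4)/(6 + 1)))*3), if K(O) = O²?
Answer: 1495/84 ≈ 17.798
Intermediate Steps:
m(Q) = ½ (m(Q) = -½*(-1) = ½)
P(v) = 2/9 + v/9 (P(v) = (v + 2)/9 = (2 + v)/9 = 2/9 + v/9)
q = 65 (q = -13*(-5) = 65)
q*((K(m(5))*P((5 + 4)/(6 + 1)))*3) = 65*(((½)²*(2/9 + ((5 + 4)/(6 + 1))/9))*3) = 65*(((2/9 + (9/7)/9)/4)*3) = 65*(((2/9 + (9*(⅐))/9)/4)*3) = 65*(((2/9 + (⅑)*(9/7))/4)*3) = 65*(((2/9 + ⅐)/4)*3) = 65*(((¼)*(23/63))*3) = 65*((23/252)*3) = 65*(23/84) = 1495/84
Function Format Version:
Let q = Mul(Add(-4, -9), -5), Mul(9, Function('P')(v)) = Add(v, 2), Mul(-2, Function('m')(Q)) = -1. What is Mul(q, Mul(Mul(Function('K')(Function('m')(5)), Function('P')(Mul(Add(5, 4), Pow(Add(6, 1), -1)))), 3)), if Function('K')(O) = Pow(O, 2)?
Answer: Rational(1495, 84) ≈ 17.798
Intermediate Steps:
Function('m')(Q) = Rational(1, 2) (Function('m')(Q) = Mul(Rational(-1, 2), -1) = Rational(1, 2))
Function('P')(v) = Add(Rational(2, 9), Mul(Rational(1, 9), v)) (Function('P')(v) = Mul(Rational(1, 9), Add(v, 2)) = Mul(Rational(1, 9), Add(2, v)) = Add(Rational(2, 9), Mul(Rational(1, 9), v)))
q = 65 (q = Mul(-13, -5) = 65)
Mul(q, Mul(Mul(Function('K')(Function('m')(5)), Function('P')(Mul(Add(5, 4), Pow(Add(6, 1), -1)))), 3)) = Mul(65, Mul(Mul(Pow(Rational(1, 2), 2), Add(Rational(2, 9), Mul(Rational(1, 9), Mul(Add(5, 4), Pow(Add(6, 1), -1))))), 3)) = Mul(65, Mul(Mul(Rational(1, 4), Add(Rational(2, 9), Mul(Rational(1, 9), Mul(9, Pow(7, -1))))), 3)) = Mul(65, Mul(Mul(Rational(1, 4), Add(Rational(2, 9), Mul(Rational(1, 9), Mul(9, Rational(1, 7))))), 3)) = Mul(65, Mul(Mul(Rational(1, 4), Add(Rational(2, 9), Mul(Rational(1, 9), Rational(9, 7)))), 3)) = Mul(65, Mul(Mul(Rational(1, 4), Add(Rational(2, 9), Rational(1, 7))), 3)) = Mul(65, Mul(Mul(Rational(1, 4), Rational(23, 63)), 3)) = Mul(65, Mul(Rational(23, 252), 3)) = Mul(65, Rational(23, 84)) = Rational(1495, 84)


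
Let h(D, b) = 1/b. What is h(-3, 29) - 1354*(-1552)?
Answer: 60940833/29 ≈ 2.1014e+6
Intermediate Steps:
h(-3, 29) - 1354*(-1552) = 1/29 - 1354*(-1552) = 1/29 + 2101408 = 60940833/29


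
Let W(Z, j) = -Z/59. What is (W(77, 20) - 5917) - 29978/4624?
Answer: -808188511/136408 ≈ -5924.8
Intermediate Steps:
W(Z, j) = -Z/59 (W(Z, j) = -Z*(1/59) = -Z/59)
(W(77, 20) - 5917) - 29978/4624 = (-1/59*77 - 5917) - 29978/4624 = (-77/59 - 5917) - 29978*1/4624 = -349180/59 - 14989/2312 = -808188511/136408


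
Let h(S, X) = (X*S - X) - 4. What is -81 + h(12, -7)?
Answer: -162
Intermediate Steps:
h(S, X) = -4 - X + S*X (h(S, X) = (S*X - X) - 4 = (-X + S*X) - 4 = -4 - X + S*X)
-81 + h(12, -7) = -81 + (-4 - 1*(-7) + 12*(-7)) = -81 + (-4 + 7 - 84) = -81 - 81 = -162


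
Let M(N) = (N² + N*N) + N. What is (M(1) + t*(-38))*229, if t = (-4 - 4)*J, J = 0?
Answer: 687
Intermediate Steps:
M(N) = N + 2*N² (M(N) = (N² + N²) + N = 2*N² + N = N + 2*N²)
t = 0 (t = (-4 - 4)*0 = -8*0 = 0)
(M(1) + t*(-38))*229 = (1*(1 + 2*1) + 0*(-38))*229 = (1*(1 + 2) + 0)*229 = (1*3 + 0)*229 = (3 + 0)*229 = 3*229 = 687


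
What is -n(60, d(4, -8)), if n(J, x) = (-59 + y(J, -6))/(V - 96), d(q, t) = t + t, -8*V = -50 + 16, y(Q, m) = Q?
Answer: 4/367 ≈ 0.010899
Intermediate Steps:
V = 17/4 (V = -(-50 + 16)/8 = -1/8*(-34) = 17/4 ≈ 4.2500)
d(q, t) = 2*t
n(J, x) = 236/367 - 4*J/367 (n(J, x) = (-59 + J)/(17/4 - 96) = (-59 + J)/(-367/4) = (-59 + J)*(-4/367) = 236/367 - 4*J/367)
-n(60, d(4, -8)) = -(236/367 - 4/367*60) = -(236/367 - 240/367) = -1*(-4/367) = 4/367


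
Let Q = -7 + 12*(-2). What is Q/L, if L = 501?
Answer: -31/501 ≈ -0.061876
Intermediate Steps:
Q = -31 (Q = -7 - 24 = -31)
Q/L = -31/501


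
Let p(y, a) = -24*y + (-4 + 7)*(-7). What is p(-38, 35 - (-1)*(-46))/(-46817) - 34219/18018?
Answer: -1618084961/843548706 ≈ -1.9182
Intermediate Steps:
p(y, a) = -21 - 24*y (p(y, a) = -24*y + 3*(-7) = -24*y - 21 = -21 - 24*y)
p(-38, 35 - (-1)*(-46))/(-46817) - 34219/18018 = (-21 - 24*(-38))/(-46817) - 34219/18018 = (-21 + 912)*(-1/46817) - 34219*1/18018 = 891*(-1/46817) - 34219/18018 = -891/46817 - 34219/18018 = -1618084961/843548706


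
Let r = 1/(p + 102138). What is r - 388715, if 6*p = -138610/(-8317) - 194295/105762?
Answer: -23282748946467544759/59896708249113 ≈ -3.8872e+5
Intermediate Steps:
p = 1449302145/586415036 (p = (-138610/(-8317) - 194295/105762)/6 = (-138610*(-1/8317) - 194295*1/105762)/6 = (138610/8317 - 64765/35254)/6 = (1/6)*(4347906435/293207518) = 1449302145/586415036 ≈ 2.4715)
r = 586415036/59896708249113 (r = 1/(1449302145/586415036 + 102138) = 1/(59896708249113/586415036) = 586415036/59896708249113 ≈ 9.7904e-6)
r - 388715 = 586415036/59896708249113 - 388715 = -23282748946467544759/59896708249113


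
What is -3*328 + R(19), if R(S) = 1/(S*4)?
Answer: -74783/76 ≈ -983.99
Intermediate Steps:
R(S) = 1/(4*S)
-3*328 + R(19) = -3*328 + (¼)/19 = -984 + (¼)*(1/19) = -984 + 1/76 = -74783/76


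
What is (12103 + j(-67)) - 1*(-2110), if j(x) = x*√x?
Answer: 14213 - 67*I*√67 ≈ 14213.0 - 548.42*I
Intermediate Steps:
j(x) = x^(3/2)
(12103 + j(-67)) - 1*(-2110) = (12103 + (-67)^(3/2)) - 1*(-2110) = (12103 - 67*I*√67) + 2110 = 14213 - 67*I*√67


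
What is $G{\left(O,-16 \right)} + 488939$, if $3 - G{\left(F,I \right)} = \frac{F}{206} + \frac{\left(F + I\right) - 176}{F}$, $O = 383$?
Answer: $\frac{38576359881}{78898} \approx 4.8894 \cdot 10^{5}$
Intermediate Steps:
$G{\left(F,I \right)} = 3 - \frac{F}{206} - \frac{-176 + F + I}{F}$ ($G{\left(F,I \right)} = 3 - \left(\frac{F}{206} + \frac{\left(F + I\right) - 176}{F}\right) = 3 - \left(F \frac{1}{206} + \frac{-176 + F + I}{F}\right) = 3 - \left(\frac{F}{206} + \frac{-176 + F + I}{F}\right) = 3 - \frac{F}{206} - \frac{-176 + F + I}{F}$)
$G{\left(O,-16 \right)} + 488939 = \frac{176 - -16 - \frac{383 \left(-412 + 383\right)}{206}}{383} + 488939 = \frac{176 + 16 - \frac{383}{206} \left(-29\right)}{383} + 488939 = \frac{176 + 16 + \frac{11107}{206}}{383} + 488939 = \frac{1}{383} \cdot \frac{50659}{206} + 488939 = \frac{50659}{78898} + 488939 = \frac{38576359881}{78898}$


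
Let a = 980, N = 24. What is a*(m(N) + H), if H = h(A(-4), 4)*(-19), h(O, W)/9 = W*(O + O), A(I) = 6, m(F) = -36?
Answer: -8079120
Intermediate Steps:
h(O, W) = 18*O*W (h(O, W) = 9*(W*(O + O)) = 9*(W*(2*O)) = 9*(2*O*W) = 18*O*W)
H = -8208 (H = (18*6*4)*(-19) = 432*(-19) = -8208)
a*(m(N) + H) = 980*(-36 - 8208) = 980*(-8244) = -8079120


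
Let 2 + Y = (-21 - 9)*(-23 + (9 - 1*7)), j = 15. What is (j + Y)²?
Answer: 413449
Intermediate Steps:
Y = 628 (Y = -2 + (-21 - 9)*(-23 + (9 - 1*7)) = -2 - 30*(-23 + (9 - 7)) = -2 - 30*(-23 + 2) = -2 - 30*(-21) = -2 + 630 = 628)
(j + Y)² = (15 + 628)² = 643² = 413449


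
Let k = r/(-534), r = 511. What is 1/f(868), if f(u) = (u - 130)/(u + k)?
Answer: 463001/394092 ≈ 1.1749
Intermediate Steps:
k = -511/534 (k = 511/(-534) = 511*(-1/534) = -511/534 ≈ -0.95693)
f(u) = (-130 + u)/(-511/534 + u) (f(u) = (u - 130)/(u - 511/534) = (-130 + u)/(-511/534 + u))
1/f(868) = 1/(534*(-130 + 868)/(-511 + 534*868)) = 1/(534*738/(-511 + 463512)) = 1/(534*738/463001) = 1/(534*(1/463001)*738) = 1/(394092/463001) = 463001/394092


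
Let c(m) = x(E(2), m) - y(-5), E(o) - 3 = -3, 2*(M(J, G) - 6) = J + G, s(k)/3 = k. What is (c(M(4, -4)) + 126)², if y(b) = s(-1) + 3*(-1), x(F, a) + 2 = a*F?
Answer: 16900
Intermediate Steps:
s(k) = 3*k
M(J, G) = 6 + G/2 + J/2 (M(J, G) = 6 + (J + G)/2 = 6 + (G + J)/2 = 6 + (G/2 + J/2) = 6 + G/2 + J/2)
E(o) = 0 (E(o) = 3 - 3 = 0)
x(F, a) = -2 + F*a (x(F, a) = -2 + a*F = -2 + F*a)
y(b) = -6 (y(b) = 3*(-1) + 3*(-1) = -3 - 3 = -6)
c(m) = 4 (c(m) = (-2 + 0*m) - 1*(-6) = (-2 + 0) + 6 = -2 + 6 = 4)
(c(M(4, -4)) + 126)² = (4 + 126)² = 130² = 16900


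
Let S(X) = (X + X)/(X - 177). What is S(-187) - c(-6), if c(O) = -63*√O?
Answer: 187/182 + 63*I*√6 ≈ 1.0275 + 154.32*I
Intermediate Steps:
S(X) = 2*X/(-177 + X) (S(X) = (2*X)/(-177 + X) = 2*X/(-177 + X))
S(-187) - c(-6) = 2*(-187)/(-177 - 187) - (-63)*√(-6) = 2*(-187)/(-364) - (-63)*I*√6 = 2*(-187)*(-1/364) - (-63)*I*√6 = 187/182 + 63*I*√6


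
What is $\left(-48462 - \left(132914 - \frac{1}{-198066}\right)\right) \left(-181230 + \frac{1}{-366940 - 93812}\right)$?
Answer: $\frac{2999763872231681111137}{91259305632} \approx 3.2871 \cdot 10^{10}$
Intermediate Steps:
$\left(-48462 - \left(132914 - \frac{1}{-198066}\right)\right) \left(-181230 + \frac{1}{-366940 - 93812}\right) = \left(-48462 - \frac{26325744325}{198066}\right) \left(-181230 + \frac{1}{-460752}\right) = \left(-48462 - \frac{26325744325}{198066}\right) \left(-181230 - \frac{1}{460752}\right) = \left(- \frac{35924418817}{198066}\right) \left(- \frac{83502084961}{460752}\right) = \frac{2999763872231681111137}{91259305632}$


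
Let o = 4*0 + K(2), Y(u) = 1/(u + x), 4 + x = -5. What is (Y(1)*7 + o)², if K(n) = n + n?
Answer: 625/64 ≈ 9.7656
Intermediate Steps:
K(n) = 2*n
x = -9 (x = -4 - 5 = -9)
Y(u) = 1/(-9 + u) (Y(u) = 1/(u - 9) = 1/(-9 + u))
o = 4 (o = 4*0 + 2*2 = 0 + 4 = 4)
(Y(1)*7 + o)² = (7/(-9 + 1) + 4)² = (7/(-8) + 4)² = (-⅛*7 + 4)² = (-7/8 + 4)² = (25/8)² = 625/64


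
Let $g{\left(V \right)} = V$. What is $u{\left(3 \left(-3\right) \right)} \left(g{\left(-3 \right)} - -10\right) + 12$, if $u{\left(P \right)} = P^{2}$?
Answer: $579$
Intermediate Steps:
$u{\left(3 \left(-3\right) \right)} \left(g{\left(-3 \right)} - -10\right) + 12 = \left(3 \left(-3\right)\right)^{2} \left(-3 - -10\right) + 12 = \left(-9\right)^{2} \left(-3 + 10\right) + 12 = 81 \cdot 7 + 12 = 567 + 12 = 579$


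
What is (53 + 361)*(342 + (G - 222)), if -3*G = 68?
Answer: 40296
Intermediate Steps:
G = -68/3 (G = -⅓*68 = -68/3 ≈ -22.667)
(53 + 361)*(342 + (G - 222)) = (53 + 361)*(342 + (-68/3 - 222)) = 414*(342 - 734/3) = 414*(292/3) = 40296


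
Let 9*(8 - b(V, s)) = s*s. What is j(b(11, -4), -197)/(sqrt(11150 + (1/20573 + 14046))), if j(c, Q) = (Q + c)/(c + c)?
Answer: -1717*sqrt(10664164918057)/58056018608 ≈ -0.096580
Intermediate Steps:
b(V, s) = 8 - s**2/9 (b(V, s) = 8 - s*s/9 = 8 - s**2/9)
j(c, Q) = (Q + c)/(2*c) (j(c, Q) = (Q + c)/((2*c)) = (Q + c)*(1/(2*c)) = (Q + c)/(2*c))
j(b(11, -4), -197)/(sqrt(11150 + (1/20573 + 14046))) = ((-197 + (8 - 1/9*(-4)**2))/(2*(8 - 1/9*(-4)**2)))/(sqrt(11150 + (1/20573 + 14046))) = ((-197 + (8 - 1/9*16))/(2*(8 - 1/9*16)))/(sqrt(11150 + (1/20573 + 14046))) = ((-197 + (8 - 16/9))/(2*(8 - 16/9)))/(sqrt(11150 + 288968359/20573)) = ((-197 + 56/9)/(2*(56/9)))/(sqrt(518357309/20573)) = ((1/2)*(9/56)*(-1717/9))/((sqrt(10664164918057)/20573)) = -1717*sqrt(10664164918057)/58056018608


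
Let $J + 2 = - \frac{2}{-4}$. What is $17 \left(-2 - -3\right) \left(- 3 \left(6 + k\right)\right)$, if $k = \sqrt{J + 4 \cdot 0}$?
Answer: $-306 - \frac{51 i \sqrt{6}}{2} \approx -306.0 - 62.462 i$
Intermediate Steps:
$J = - \frac{3}{2}$ ($J = -2 - \frac{2}{-4} = -2 - - \frac{1}{2} = -2 + \frac{1}{2} = - \frac{3}{2} \approx -1.5$)
$k = \frac{i \sqrt{6}}{2}$ ($k = \sqrt{- \frac{3}{2} + 4 \cdot 0} = \sqrt{- \frac{3}{2} + 0} = \sqrt{- \frac{3}{2}} = \frac{i \sqrt{6}}{2} \approx 1.2247 i$)
$17 \left(-2 - -3\right) \left(- 3 \left(6 + k\right)\right) = 17 \left(-2 - -3\right) \left(- 3 \left(6 + \frac{i \sqrt{6}}{2}\right)\right) = 17 \left(-2 + 3\right) \left(-18 - \frac{3 i \sqrt{6}}{2}\right) = 17 \cdot 1 \left(-18 - \frac{3 i \sqrt{6}}{2}\right) = 17 \left(-18 - \frac{3 i \sqrt{6}}{2}\right) = -306 - \frac{51 i \sqrt{6}}{2}$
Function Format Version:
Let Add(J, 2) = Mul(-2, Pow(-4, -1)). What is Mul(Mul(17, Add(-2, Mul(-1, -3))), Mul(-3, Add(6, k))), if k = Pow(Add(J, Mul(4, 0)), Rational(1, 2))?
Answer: Add(-306, Mul(Rational(-51, 2), I, Pow(6, Rational(1, 2)))) ≈ Add(-306.00, Mul(-62.462, I))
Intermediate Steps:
J = Rational(-3, 2) (J = Add(-2, Mul(-2, Pow(-4, -1))) = Add(-2, Mul(-2, Rational(-1, 4))) = Add(-2, Rational(1, 2)) = Rational(-3, 2) ≈ -1.5000)
k = Mul(Rational(1, 2), I, Pow(6, Rational(1, 2))) (k = Pow(Add(Rational(-3, 2), Mul(4, 0)), Rational(1, 2)) = Pow(Add(Rational(-3, 2), 0), Rational(1, 2)) = Pow(Rational(-3, 2), Rational(1, 2)) = Mul(Rational(1, 2), I, Pow(6, Rational(1, 2))) ≈ Mul(1.2247, I))
Mul(Mul(17, Add(-2, Mul(-1, -3))), Mul(-3, Add(6, k))) = Mul(Mul(17, Add(-2, Mul(-1, -3))), Mul(-3, Add(6, Mul(Rational(1, 2), I, Pow(6, Rational(1, 2)))))) = Mul(Mul(17, Add(-2, 3)), Add(-18, Mul(Rational(-3, 2), I, Pow(6, Rational(1, 2))))) = Mul(Mul(17, 1), Add(-18, Mul(Rational(-3, 2), I, Pow(6, Rational(1, 2))))) = Mul(17, Add(-18, Mul(Rational(-3, 2), I, Pow(6, Rational(1, 2))))) = Add(-306, Mul(Rational(-51, 2), I, Pow(6, Rational(1, 2))))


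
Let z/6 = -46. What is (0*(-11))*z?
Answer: 0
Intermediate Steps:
z = -276 (z = 6*(-46) = -276)
(0*(-11))*z = (0*(-11))*(-276) = 0*(-276) = 0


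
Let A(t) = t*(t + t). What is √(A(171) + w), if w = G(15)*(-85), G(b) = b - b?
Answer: 171*√2 ≈ 241.83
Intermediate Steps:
G(b) = 0
A(t) = 2*t² (A(t) = t*(2*t) = 2*t²)
w = 0 (w = 0*(-85) = 0)
√(A(171) + w) = √(2*171² + 0) = √(2*29241 + 0) = √(58482 + 0) = √58482 = 171*√2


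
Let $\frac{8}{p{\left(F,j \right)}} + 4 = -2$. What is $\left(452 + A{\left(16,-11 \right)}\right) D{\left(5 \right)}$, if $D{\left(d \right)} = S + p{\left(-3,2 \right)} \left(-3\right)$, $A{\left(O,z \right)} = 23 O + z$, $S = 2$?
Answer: $4854$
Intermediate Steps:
$p{\left(F,j \right)} = - \frac{4}{3}$ ($p{\left(F,j \right)} = \frac{8}{-4 - 2} = \frac{8}{-6} = 8 \left(- \frac{1}{6}\right) = - \frac{4}{3}$)
$A{\left(O,z \right)} = z + 23 O$
$D{\left(d \right)} = 6$ ($D{\left(d \right)} = 2 - -4 = 2 + 4 = 6$)
$\left(452 + A{\left(16,-11 \right)}\right) D{\left(5 \right)} = \left(452 + \left(-11 + 23 \cdot 16\right)\right) 6 = \left(452 + \left(-11 + 368\right)\right) 6 = \left(452 + 357\right) 6 = 809 \cdot 6 = 4854$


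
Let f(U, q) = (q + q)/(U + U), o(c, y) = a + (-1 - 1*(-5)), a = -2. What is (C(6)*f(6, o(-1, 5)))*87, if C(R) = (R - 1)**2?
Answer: 725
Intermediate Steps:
o(c, y) = 2 (o(c, y) = -2 + (-1 - 1*(-5)) = -2 + (-1 + 5) = -2 + 4 = 2)
f(U, q) = q/U (f(U, q) = (2*q)/((2*U)) = (2*q)*(1/(2*U)) = q/U)
C(R) = (-1 + R)**2
(C(6)*f(6, o(-1, 5)))*87 = ((-1 + 6)**2*(2/6))*87 = (5**2*(2*(1/6)))*87 = (25*(1/3))*87 = (25/3)*87 = 725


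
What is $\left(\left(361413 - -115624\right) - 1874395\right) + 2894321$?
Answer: $1496963$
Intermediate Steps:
$\left(\left(361413 - -115624\right) - 1874395\right) + 2894321 = \left(\left(361413 + 115624\right) - 1874395\right) + 2894321 = \left(477037 - 1874395\right) + 2894321 = -1397358 + 2894321 = 1496963$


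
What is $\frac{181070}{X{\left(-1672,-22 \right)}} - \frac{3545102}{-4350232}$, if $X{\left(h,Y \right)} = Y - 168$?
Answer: $- \frac{2071112997}{2175116} \approx -952.19$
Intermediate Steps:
$X{\left(h,Y \right)} = -168 + Y$
$\frac{181070}{X{\left(-1672,-22 \right)}} - \frac{3545102}{-4350232} = \frac{181070}{-168 - 22} - \frac{3545102}{-4350232} = \frac{181070}{-190} - - \frac{1772551}{2175116} = 181070 \left(- \frac{1}{190}\right) + \frac{1772551}{2175116} = -953 + \frac{1772551}{2175116} = - \frac{2071112997}{2175116}$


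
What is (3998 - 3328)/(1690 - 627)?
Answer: 670/1063 ≈ 0.63029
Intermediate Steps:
(3998 - 3328)/(1690 - 627) = 670/1063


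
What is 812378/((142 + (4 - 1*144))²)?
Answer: 406189/2 ≈ 2.0309e+5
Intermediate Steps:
812378/((142 + (4 - 1*144))²) = 812378/((142 + (4 - 144))²) = 812378/((142 - 140)²) = 812378/(2²) = 812378/4 = 812378*(¼) = 406189/2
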